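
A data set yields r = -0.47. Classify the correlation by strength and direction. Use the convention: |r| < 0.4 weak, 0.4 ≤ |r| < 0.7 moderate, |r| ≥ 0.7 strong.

r = -0.47 < 0 so the relationship is negative.
|r| = 0.47, which falls in the moderate range.

moderate negative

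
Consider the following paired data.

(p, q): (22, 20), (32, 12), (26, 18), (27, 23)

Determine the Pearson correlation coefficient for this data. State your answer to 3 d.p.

n = 4, Σp = 107, Σq = 73, Σp² = 2913, Σq² = 1397, Σpq = 1913
nΣpq − ΣpΣq = 7652 − 7811 = -159
nΣp² − (Σp)² = 11652 − 11449 = 203; nΣq² − (Σq)² = 5588 − 5329 = 259
r = -159 / √(203 × 259) = -159 / 229.2968 ≈ -0.693

-0.693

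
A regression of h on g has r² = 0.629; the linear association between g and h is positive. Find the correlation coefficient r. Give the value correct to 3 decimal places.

0.793

|r| = √0.629 = 0.793
The association is positive, so r = 0.793.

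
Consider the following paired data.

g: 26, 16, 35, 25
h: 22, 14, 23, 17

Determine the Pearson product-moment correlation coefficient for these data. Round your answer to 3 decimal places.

0.890

n = 4, Σg = 102, Σh = 76, Σg² = 2782, Σh² = 1498, Σgh = 2026
nΣgh − ΣgΣh = 8104 − 7752 = 352
nΣg² − (Σg)² = 11128 − 10404 = 724; nΣh² − (Σh)² = 5992 − 5776 = 216
r = 352 / √(724 × 216) = 352 / 395.4542 ≈ 0.890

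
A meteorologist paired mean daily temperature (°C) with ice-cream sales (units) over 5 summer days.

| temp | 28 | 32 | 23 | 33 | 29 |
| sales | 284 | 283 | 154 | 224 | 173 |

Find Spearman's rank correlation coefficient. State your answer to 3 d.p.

0.300

Rank temp: 2, 4, 1, 5, 3
Rank sales: 5, 4, 1, 3, 2
d = rank(temp) − rank(sales): -3, 0, 0, 2, 1; Σd² = 14
ρ = 1 − 6Σd² / [n(n²−1)] = 1 − 6×14 / (5×24) = 1 − 84/120 ≈ 0.300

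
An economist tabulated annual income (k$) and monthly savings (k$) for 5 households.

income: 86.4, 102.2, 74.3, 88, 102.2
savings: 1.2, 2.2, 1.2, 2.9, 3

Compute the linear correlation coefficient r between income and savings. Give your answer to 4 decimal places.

n = 5, Σx = 453.1, Σy = 10.5, Σx² = 41619.13, Σy² = 25.13, Σxy = 979.48
nΣxy − ΣxΣy = 4897.4 − 4757.55 = 139.85
nΣx² − (Σx)² = 208095.65 − 205299.61 = 2796.04; nΣy² − (Σy)² = 125.65 − 110.25 = 15.4
r = 139.85 / √(2796.04 × 15.4) = 139.85 / 207.5067 ≈ 0.6740

0.6740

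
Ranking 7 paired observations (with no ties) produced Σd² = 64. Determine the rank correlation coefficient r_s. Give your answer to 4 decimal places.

-0.1429

ρ = 1 − 6Σd² / [n(n²−1)] = 1 − 6×64 / (7×48)
  = 1 − 384/336 = 1 − 1.14286 ≈ -0.1429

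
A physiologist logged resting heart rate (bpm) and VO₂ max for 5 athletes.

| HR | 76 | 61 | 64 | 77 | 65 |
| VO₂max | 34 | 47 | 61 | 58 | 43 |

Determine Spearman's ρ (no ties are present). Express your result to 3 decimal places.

Rank HR: 4, 1, 2, 5, 3
Rank VO₂max: 1, 3, 5, 4, 2
d = rank(HR) − rank(VO₂max): 3, -2, -3, 1, 1; Σd² = 24
ρ = 1 − 6Σd² / [n(n²−1)] = 1 − 6×24 / (5×24) = 1 − 144/120 ≈ -0.200

-0.200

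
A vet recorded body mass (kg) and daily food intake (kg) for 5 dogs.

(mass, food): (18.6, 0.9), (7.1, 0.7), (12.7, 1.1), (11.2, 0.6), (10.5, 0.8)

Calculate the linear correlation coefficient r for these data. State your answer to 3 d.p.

0.468

n = 5, Σx = 60.1, Σy = 4.1, Σx² = 793.35, Σy² = 3.51, Σxy = 50.8
nΣxy − ΣxΣy = 254 − 246.41 = 7.59
nΣx² − (Σx)² = 3966.75 − 3612.01 = 354.74; nΣy² − (Σy)² = 17.55 − 16.81 = 0.74
r = 7.59 / √(354.74 × 0.74) = 7.59 / 16.2021 ≈ 0.468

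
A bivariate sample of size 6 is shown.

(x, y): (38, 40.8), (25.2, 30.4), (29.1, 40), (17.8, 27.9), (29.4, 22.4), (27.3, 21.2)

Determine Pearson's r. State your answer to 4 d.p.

n = 6, Σx = 166.8, Σy = 182.7, Σx² = 4852.34, Σy² = 5918.41, Σxy = 5214.42
nΣxy − ΣxΣy = 31286.52 − 30474.36 = 812.16
nΣx² − (Σx)² = 29114.04 − 27822.24 = 1291.8; nΣy² − (Σy)² = 35510.46 − 33379.29 = 2131.17
r = 812.16 / √(1291.8 × 2131.17) = 812.16 / 1659.2304 ≈ 0.4895

0.4895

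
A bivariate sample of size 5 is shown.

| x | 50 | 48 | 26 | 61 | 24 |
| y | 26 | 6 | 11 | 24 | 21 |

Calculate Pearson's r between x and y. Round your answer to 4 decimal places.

n = 5, Σx = 209, Σy = 88, Σx² = 9777, Σy² = 1850, Σxy = 3842
nΣxy − ΣxΣy = 19210 − 18392 = 818
nΣx² − (Σx)² = 48885 − 43681 = 5204; nΣy² − (Σy)² = 9250 − 7744 = 1506
r = 818 / √(5204 × 1506) = 818 / 2799.5042 ≈ 0.2922

0.2922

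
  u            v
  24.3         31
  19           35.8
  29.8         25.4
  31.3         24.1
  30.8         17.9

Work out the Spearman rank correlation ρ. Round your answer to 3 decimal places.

-0.900

Rank u: 2, 1, 3, 5, 4
Rank v: 4, 5, 3, 2, 1
d = rank(u) − rank(v): -2, -4, 0, 3, 3; Σd² = 38
ρ = 1 − 6Σd² / [n(n²−1)] = 1 − 6×38 / (5×24) = 1 − 228/120 ≈ -0.900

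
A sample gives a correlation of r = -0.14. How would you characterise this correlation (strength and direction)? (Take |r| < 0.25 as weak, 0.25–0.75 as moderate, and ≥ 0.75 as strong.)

r = -0.14 < 0 so the relationship is negative.
|r| = 0.14, which falls in the weak range.

weak negative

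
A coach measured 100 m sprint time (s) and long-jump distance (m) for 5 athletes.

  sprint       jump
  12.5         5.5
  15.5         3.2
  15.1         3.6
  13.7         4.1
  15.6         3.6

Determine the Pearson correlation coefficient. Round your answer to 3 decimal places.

n = 5, Σx = 72.4, Σy = 20, Σx² = 1055.56, Σy² = 83.22, Σxy = 285.04
nΣxy − ΣxΣy = 1425.2 − 1448 = -22.8
nΣx² − (Σx)² = 5277.8 − 5241.76 = 36.04; nΣy² − (Σy)² = 416.1 − 400 = 16.1
r = -22.8 / √(36.04 × 16.1) = -22.8 / 24.0883 ≈ -0.947

-0.947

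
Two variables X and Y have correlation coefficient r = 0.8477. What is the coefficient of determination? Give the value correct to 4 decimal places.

0.7186

r² = (0.8477)² = 0.7186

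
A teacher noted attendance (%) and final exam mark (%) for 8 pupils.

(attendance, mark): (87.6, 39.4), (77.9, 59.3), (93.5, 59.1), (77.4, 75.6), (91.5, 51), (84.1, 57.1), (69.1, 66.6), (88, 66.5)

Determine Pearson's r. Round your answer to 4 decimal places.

-0.5108

n = 8, Σx = 669.1, Σy = 474.6, Σx² = 56439.05, Σy² = 28996.24, Σxy = 39370.87
nΣxy − ΣxΣy = 314966.96 − 317554.86 = -2587.9
nΣx² − (Σx)² = 451512.4 − 447694.81 = 3817.59; nΣy² − (Σy)² = 231969.92 − 225245.16 = 6724.76
r = -2587.9 / √(3817.59 × 6724.76) = -2587.9 / 5066.7915 ≈ -0.5108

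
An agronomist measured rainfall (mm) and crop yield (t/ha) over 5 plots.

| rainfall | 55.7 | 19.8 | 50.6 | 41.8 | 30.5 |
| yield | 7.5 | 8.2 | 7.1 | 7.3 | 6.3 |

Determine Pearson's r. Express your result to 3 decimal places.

n = 5, Σx = 198.4, Σy = 36.4, Σx² = 8732.38, Σy² = 266.88, Σxy = 1436.66
nΣxy − ΣxΣy = 7183.3 − 7221.76 = -38.46
nΣx² − (Σx)² = 43661.9 − 39362.56 = 4299.34; nΣy² − (Σy)² = 1334.4 − 1324.96 = 9.44
r = -38.46 / √(4299.34 × 9.44) = -38.46 / 201.4591 ≈ -0.191

-0.191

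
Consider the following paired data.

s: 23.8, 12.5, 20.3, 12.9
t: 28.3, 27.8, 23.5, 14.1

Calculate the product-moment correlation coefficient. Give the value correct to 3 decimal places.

n = 4, Σs = 69.5, Σt = 93.7, Σs² = 1301.19, Σt² = 2324.79, Σst = 1679.98
nΣst − ΣsΣt = 6719.92 − 6512.15 = 207.77
nΣs² − (Σs)² = 5204.76 − 4830.25 = 374.51; nΣt² − (Σt)² = 9299.16 − 8779.69 = 519.47
r = 207.77 / √(374.51 × 519.47) = 207.77 / 441.0745 ≈ 0.471

0.471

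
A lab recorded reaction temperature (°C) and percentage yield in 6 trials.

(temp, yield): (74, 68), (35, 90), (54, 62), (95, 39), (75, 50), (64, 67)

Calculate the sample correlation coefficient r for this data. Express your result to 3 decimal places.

-0.901

n = 6, Σx = 397, Σy = 376, Σx² = 28363, Σy² = 25078, Σxy = 23273
nΣxy − ΣxΣy = 139638 − 149272 = -9634
nΣx² − (Σx)² = 170178 − 157609 = 12569; nΣy² − (Σy)² = 150468 − 141376 = 9092
r = -9634 / √(12569 × 9092) = -9634 / 10690.0584 ≈ -0.901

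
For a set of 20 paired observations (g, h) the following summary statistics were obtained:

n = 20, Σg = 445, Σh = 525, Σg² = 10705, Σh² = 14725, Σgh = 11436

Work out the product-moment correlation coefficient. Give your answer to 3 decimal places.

-0.282

r = (nΣgh − ΣgΣh) / √[(nΣg² − (Σg)²)(nΣh² − (Σh)²)]
Numerator: 20×11436 − 445×525 = -4905
Denominator: √[(214100 − 198025)(294500 − 275625)] = √[16075 × 18875] = 17418.8296
r = -4905 / 17418.8296 ≈ -0.282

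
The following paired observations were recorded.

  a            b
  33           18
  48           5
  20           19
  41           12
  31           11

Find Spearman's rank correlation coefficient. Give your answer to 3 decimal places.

-0.700

Rank a: 3, 5, 1, 4, 2
Rank b: 4, 1, 5, 3, 2
d = rank(a) − rank(b): -1, 4, -4, 1, 0; Σd² = 34
ρ = 1 − 6Σd² / [n(n²−1)] = 1 − 6×34 / (5×24) = 1 − 204/120 ≈ -0.700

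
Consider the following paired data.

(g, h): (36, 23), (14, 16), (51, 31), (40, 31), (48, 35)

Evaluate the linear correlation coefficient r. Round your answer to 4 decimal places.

n = 5, Σg = 189, Σh = 136, Σg² = 7997, Σh² = 3932, Σgh = 5553
nΣgh − ΣgΣh = 27765 − 25704 = 2061
nΣg² − (Σg)² = 39985 − 35721 = 4264; nΣh² − (Σh)² = 19660 − 18496 = 1164
r = 2061 / √(4264 × 1164) = 2061 / 2227.8456 ≈ 0.9251

0.9251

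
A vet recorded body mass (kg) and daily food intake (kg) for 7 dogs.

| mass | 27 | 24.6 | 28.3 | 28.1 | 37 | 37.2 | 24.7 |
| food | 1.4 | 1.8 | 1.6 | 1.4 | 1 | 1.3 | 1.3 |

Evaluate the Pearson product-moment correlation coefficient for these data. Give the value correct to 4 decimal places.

n = 7, Σx = 206.9, Σy = 9.8, Σx² = 6287.59, Σy² = 14.1, Σxy = 284.17
nΣxy − ΣxΣy = 1989.19 − 2027.62 = -38.43
nΣx² − (Σx)² = 44013.13 − 42807.61 = 1205.52; nΣy² − (Σy)² = 98.7 − 96.04 = 2.66
r = -38.43 / √(1205.52 × 2.66) = -38.43 / 56.6276 ≈ -0.6786

-0.6786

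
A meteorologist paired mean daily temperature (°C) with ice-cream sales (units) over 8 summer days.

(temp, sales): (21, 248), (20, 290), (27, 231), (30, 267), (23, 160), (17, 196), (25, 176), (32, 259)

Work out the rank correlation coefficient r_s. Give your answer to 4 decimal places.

0.1667

Rank temp: 3, 2, 6, 7, 4, 1, 5, 8
Rank sales: 5, 8, 4, 7, 1, 3, 2, 6
d = rank(temp) − rank(sales): -2, -6, 2, 0, 3, -2, 3, 2; Σd² = 70
ρ = 1 − 6Σd² / [n(n²−1)] = 1 − 6×70 / (8×63) = 1 − 420/504 ≈ 0.1667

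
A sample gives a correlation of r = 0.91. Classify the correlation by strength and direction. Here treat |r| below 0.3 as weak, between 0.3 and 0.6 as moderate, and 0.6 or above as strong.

r = 0.91 > 0 so the relationship is positive.
|r| = 0.91, which falls in the strong range.

strong positive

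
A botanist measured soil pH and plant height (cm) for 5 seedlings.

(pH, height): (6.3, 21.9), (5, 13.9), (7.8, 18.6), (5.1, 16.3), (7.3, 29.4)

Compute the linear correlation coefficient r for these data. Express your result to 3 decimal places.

n = 5, Σx = 31.5, Σy = 100.1, Σx² = 204.83, Σy² = 2148.83, Σxy = 650.3
nΣxy − ΣxΣy = 3251.5 − 3153.15 = 98.35
nΣx² − (Σx)² = 1024.15 − 992.25 = 31.9; nΣy² − (Σy)² = 10744.15 − 10020.01 = 724.14
r = 98.35 / √(31.9 × 724.14) = 98.35 / 151.9871 ≈ 0.647

0.647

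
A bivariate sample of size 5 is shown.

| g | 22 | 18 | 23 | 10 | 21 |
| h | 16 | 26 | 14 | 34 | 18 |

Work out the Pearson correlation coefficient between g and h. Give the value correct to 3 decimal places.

-0.976

n = 5, Σg = 94, Σh = 108, Σg² = 1878, Σh² = 2608, Σgh = 1860
nΣgh − ΣgΣh = 9300 − 10152 = -852
nΣg² − (Σg)² = 9390 − 8836 = 554; nΣh² − (Σh)² = 13040 − 11664 = 1376
r = -852 / √(554 × 1376) = -852 / 873.1002 ≈ -0.976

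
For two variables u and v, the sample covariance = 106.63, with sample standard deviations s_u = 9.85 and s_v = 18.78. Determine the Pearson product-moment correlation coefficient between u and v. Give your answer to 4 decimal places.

0.5764

r = Cov(u,v) / (s_u · s_v) = 106.63 / (9.85 × 18.78)
  = 106.63 / 184.9830 ≈ 0.5764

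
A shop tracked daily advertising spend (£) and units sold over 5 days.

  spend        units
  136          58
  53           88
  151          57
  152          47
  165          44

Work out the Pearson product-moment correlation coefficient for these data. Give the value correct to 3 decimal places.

-0.978

n = 5, Σx = 657, Σy = 294, Σx² = 94435, Σy² = 18502, Σxy = 35563
nΣxy − ΣxΣy = 177815 − 193158 = -15343
nΣx² − (Σx)² = 472175 − 431649 = 40526; nΣy² − (Σy)² = 92510 − 86436 = 6074
r = -15343 / √(40526 × 6074) = -15343 / 15689.3252 ≈ -0.978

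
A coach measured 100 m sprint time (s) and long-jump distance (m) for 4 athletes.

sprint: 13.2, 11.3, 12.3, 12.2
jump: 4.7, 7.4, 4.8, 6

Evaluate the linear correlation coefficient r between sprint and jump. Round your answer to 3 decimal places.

-0.892

n = 4, Σx = 49, Σy = 22.9, Σx² = 602.06, Σy² = 135.89, Σxy = 277.9
nΣxy − ΣxΣy = 1111.6 − 1122.1 = -10.5
nΣx² − (Σx)² = 2408.24 − 2401 = 7.24; nΣy² − (Σy)² = 543.56 − 524.41 = 19.15
r = -10.5 / √(7.24 × 19.15) = -10.5 / 11.7748 ≈ -0.892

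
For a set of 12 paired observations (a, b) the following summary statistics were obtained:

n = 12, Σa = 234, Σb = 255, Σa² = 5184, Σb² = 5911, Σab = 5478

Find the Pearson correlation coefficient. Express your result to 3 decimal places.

r = (nΣab − ΣaΣb) / √[(nΣa² − (Σa)²)(nΣb² − (Σb)²)]
Numerator: 12×5478 − 234×255 = 6066
Denominator: √[(62208 − 54756)(70932 − 65025)] = √[7452 × 5907] = 6634.6789
r = 6066 / 6634.6789 ≈ 0.914

0.914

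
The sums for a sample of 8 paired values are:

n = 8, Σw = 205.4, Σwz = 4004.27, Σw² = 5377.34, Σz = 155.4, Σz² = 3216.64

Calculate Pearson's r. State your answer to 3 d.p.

0.100

r = (nΣwz − ΣwΣz) / √[(nΣw² − (Σw)²)(nΣz² − (Σz)²)]
Numerator: 8×4004.27 − 205.4×155.4 = 115
Denominator: √[(43018.72 − 42189.16)(25733.12 − 24149.16)] = √[829.56 × 1583.96] = 1146.2940
r = 115 / 1146.2940 ≈ 0.100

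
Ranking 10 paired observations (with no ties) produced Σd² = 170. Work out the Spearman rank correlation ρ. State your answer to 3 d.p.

ρ = 1 − 6Σd² / [n(n²−1)] = 1 − 6×170 / (10×99)
  = 1 − 1020/990 = 1 − 1.0303 ≈ -0.030

-0.030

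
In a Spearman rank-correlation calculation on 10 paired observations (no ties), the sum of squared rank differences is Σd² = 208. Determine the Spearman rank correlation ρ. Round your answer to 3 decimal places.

ρ = 1 − 6Σd² / [n(n²−1)] = 1 − 6×208 / (10×99)
  = 1 − 1248/990 = 1 − 1.2606 ≈ -0.261

-0.261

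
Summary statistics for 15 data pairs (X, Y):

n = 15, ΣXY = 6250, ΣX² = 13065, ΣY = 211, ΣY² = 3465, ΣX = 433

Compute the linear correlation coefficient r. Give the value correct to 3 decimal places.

0.300

r = (nΣXY − ΣXΣY) / √[(nΣX² − (ΣX)²)(nΣY² − (ΣY)²)]
Numerator: 15×6250 − 433×211 = 2387
Denominator: √[(195975 − 187489)(51975 − 44521)] = √[8486 × 7454] = 7953.2788
r = 2387 / 7953.2788 ≈ 0.300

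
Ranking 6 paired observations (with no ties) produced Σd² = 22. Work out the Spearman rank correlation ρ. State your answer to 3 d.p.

0.371

ρ = 1 − 6Σd² / [n(n²−1)] = 1 − 6×22 / (6×35)
  = 1 − 132/210 = 1 − 0.6286 ≈ 0.371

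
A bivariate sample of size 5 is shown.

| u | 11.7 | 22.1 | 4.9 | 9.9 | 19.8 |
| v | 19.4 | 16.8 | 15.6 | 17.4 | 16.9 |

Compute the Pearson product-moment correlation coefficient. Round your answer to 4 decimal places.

n = 5, Σu = 68.4, Σv = 86.1, Σu² = 1139.36, Σv² = 1490.33, Σuv = 1181.58
nΣuv − ΣuΣv = 5907.9 − 5889.24 = 18.66
nΣu² − (Σu)² = 5696.8 − 4678.56 = 1018.24; nΣv² − (Σv)² = 7451.65 − 7413.21 = 38.44
r = 18.66 / √(1018.24 × 38.44) = 18.66 / 197.8412 ≈ 0.0943

0.0943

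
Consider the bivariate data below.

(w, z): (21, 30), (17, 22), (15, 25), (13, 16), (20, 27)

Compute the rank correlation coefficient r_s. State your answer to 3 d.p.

0.900

Rank w: 5, 3, 2, 1, 4
Rank z: 5, 2, 3, 1, 4
d = rank(w) − rank(z): 0, 1, -1, 0, 0; Σd² = 2
ρ = 1 − 6Σd² / [n(n²−1)] = 1 − 6×2 / (5×24) = 1 − 12/120 ≈ 0.900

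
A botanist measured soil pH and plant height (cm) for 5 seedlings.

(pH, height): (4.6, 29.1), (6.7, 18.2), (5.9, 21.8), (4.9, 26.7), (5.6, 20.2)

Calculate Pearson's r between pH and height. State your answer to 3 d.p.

n = 5, Σx = 27.7, Σy = 116, Σx² = 156.23, Σy² = 2774.22, Σxy = 628.37
nΣxy − ΣxΣy = 3141.85 − 3213.2 = -71.35
nΣx² − (Σx)² = 781.15 − 767.29 = 13.86; nΣy² − (Σy)² = 13871.1 − 13456 = 415.1
r = -71.35 / √(13.86 × 415.1) = -71.35 / 75.8504 ≈ -0.941

-0.941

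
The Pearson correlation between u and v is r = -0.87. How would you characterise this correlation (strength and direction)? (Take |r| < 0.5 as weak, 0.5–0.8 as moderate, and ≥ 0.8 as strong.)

r = -0.87 < 0 so the relationship is negative.
|r| = 0.87, which falls in the strong range.

strong negative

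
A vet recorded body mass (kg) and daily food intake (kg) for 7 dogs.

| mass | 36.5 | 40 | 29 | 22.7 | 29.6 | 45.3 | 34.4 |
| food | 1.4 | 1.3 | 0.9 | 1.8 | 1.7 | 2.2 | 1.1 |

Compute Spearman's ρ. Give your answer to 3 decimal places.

Rank mass: 5, 6, 2, 1, 3, 7, 4
Rank food: 4, 3, 1, 6, 5, 7, 2
d = rank(mass) − rank(food): 1, 3, 1, -5, -2, 0, 2; Σd² = 44
ρ = 1 − 6Σd² / [n(n²−1)] = 1 − 6×44 / (7×48) = 1 − 264/336 ≈ 0.214

0.214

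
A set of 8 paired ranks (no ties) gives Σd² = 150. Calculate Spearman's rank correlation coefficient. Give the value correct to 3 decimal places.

ρ = 1 − 6Σd² / [n(n²−1)] = 1 − 6×150 / (8×63)
  = 1 − 900/504 = 1 − 1.7857 ≈ -0.786

-0.786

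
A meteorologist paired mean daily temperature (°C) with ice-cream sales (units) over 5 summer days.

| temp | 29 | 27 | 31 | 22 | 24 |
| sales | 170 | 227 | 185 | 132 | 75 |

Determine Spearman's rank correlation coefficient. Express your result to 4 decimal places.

Rank temp: 4, 3, 5, 1, 2
Rank sales: 3, 5, 4, 2, 1
d = rank(temp) − rank(sales): 1, -2, 1, -1, 1; Σd² = 8
ρ = 1 − 6Σd² / [n(n²−1)] = 1 − 6×8 / (5×24) = 1 − 48/120 ≈ 0.6000

0.6000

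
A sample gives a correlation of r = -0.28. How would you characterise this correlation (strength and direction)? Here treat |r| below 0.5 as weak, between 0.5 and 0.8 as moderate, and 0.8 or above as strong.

r = -0.28 < 0 so the relationship is negative.
|r| = 0.28, which falls in the weak range.

weak negative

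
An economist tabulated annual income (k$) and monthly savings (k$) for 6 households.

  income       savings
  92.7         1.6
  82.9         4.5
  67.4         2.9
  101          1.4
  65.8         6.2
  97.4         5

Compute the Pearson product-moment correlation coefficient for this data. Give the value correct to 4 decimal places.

n = 6, Σx = 507.2, Σy = 21.6, Σx² = 44025.86, Σy² = 96.62, Σxy = 1753.19
nΣxy − ΣxΣy = 10519.14 − 10955.52 = -436.38
nΣx² − (Σx)² = 264155.16 − 257251.84 = 6903.32; nΣy² − (Σy)² = 579.72 − 466.56 = 113.16
r = -436.38 / √(6903.32 × 113.16) = -436.38 / 883.8437 ≈ -0.4937

-0.4937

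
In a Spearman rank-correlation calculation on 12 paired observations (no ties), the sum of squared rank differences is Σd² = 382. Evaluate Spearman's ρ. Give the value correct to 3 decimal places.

-0.336

ρ = 1 − 6Σd² / [n(n²−1)] = 1 − 6×382 / (12×143)
  = 1 − 2292/1716 = 1 − 1.3357 ≈ -0.336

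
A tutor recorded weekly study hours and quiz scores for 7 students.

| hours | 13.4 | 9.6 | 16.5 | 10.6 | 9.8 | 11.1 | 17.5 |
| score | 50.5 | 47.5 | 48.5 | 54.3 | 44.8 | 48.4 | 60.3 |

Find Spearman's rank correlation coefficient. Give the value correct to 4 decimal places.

0.7143

Rank hours: 5, 1, 6, 3, 2, 4, 7
Rank score: 5, 2, 4, 6, 1, 3, 7
d = rank(hours) − rank(score): 0, -1, 2, -3, 1, 1, 0; Σd² = 16
ρ = 1 − 6Σd² / [n(n²−1)] = 1 − 6×16 / (7×48) = 1 − 96/336 ≈ 0.7143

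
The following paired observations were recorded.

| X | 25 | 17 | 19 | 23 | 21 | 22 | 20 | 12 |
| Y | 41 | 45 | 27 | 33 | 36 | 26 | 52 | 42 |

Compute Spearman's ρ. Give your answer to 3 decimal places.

-0.405

Rank X: 8, 2, 3, 7, 5, 6, 4, 1
Rank Y: 5, 7, 2, 3, 4, 1, 8, 6
d = rank(X) − rank(Y): 3, -5, 1, 4, 1, 5, -4, -5; Σd² = 118
ρ = 1 − 6Σd² / [n(n²−1)] = 1 − 6×118 / (8×63) = 1 − 708/504 ≈ -0.405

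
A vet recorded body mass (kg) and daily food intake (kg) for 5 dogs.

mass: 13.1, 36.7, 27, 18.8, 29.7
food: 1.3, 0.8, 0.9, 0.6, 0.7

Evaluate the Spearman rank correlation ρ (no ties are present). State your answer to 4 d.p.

Rank mass: 1, 5, 3, 2, 4
Rank food: 5, 3, 4, 1, 2
d = rank(mass) − rank(food): -4, 2, -1, 1, 2; Σd² = 26
ρ = 1 − 6Σd² / [n(n²−1)] = 1 − 6×26 / (5×24) = 1 − 156/120 ≈ -0.3000

-0.3000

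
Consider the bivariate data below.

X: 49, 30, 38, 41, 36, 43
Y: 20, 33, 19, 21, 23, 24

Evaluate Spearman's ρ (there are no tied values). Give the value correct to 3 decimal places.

Rank X: 6, 1, 3, 4, 2, 5
Rank Y: 2, 6, 1, 3, 4, 5
d = rank(X) − rank(Y): 4, -5, 2, 1, -2, 0; Σd² = 50
ρ = 1 − 6Σd² / [n(n²−1)] = 1 − 6×50 / (6×35) = 1 − 300/210 ≈ -0.429

-0.429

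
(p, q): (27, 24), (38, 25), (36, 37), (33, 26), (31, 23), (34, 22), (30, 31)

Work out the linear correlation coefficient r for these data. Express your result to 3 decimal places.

n = 7, Σp = 229, Σq = 188, Σp² = 7575, Σq² = 5220, Σpq = 6179
nΣpq − ΣpΣq = 43253 − 43052 = 201
nΣp² − (Σp)² = 53025 − 52441 = 584; nΣq² − (Σq)² = 36540 − 35344 = 1196
r = 201 / √(584 × 1196) = 201 / 835.7416 ≈ 0.241

0.241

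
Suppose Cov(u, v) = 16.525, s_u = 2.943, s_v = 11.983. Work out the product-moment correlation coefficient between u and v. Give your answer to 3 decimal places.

r = Cov(u,v) / (s_u · s_v) = 16.525 / (2.943 × 11.983)
  = 16.525 / 35.2660 ≈ 0.469

0.469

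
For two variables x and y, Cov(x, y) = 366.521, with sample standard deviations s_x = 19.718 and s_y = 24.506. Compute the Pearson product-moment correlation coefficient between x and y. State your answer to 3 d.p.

r = Cov(x,y) / (s_x · s_y) = 366.521 / (19.718 × 24.506)
  = 366.521 / 483.2093 ≈ 0.759

0.759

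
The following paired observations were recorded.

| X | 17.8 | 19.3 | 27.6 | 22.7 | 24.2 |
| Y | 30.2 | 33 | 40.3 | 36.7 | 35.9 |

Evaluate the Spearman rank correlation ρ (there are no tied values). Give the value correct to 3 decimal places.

0.900

Rank X: 1, 2, 5, 3, 4
Rank Y: 1, 2, 5, 4, 3
d = rank(X) − rank(Y): 0, 0, 0, -1, 1; Σd² = 2
ρ = 1 − 6Σd² / [n(n²−1)] = 1 − 6×2 / (5×24) = 1 − 12/120 ≈ 0.900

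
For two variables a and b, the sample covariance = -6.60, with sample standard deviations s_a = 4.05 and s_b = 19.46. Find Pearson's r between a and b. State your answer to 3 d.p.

r = Cov(a,b) / (s_a · s_b) = -6.60 / (4.05 × 19.46)
  = -6.60 / 78.8130 ≈ -0.084

-0.084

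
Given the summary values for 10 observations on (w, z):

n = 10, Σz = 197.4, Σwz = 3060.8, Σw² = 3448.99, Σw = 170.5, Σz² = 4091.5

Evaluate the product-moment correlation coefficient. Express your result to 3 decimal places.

-0.938

r = (nΣwz − ΣwΣz) / √[(nΣw² − (Σw)²)(nΣz² − (Σz)²)]
Numerator: 10×3060.8 − 170.5×197.4 = -3048.7
Denominator: √[(34489.9 − 29070.25)(40915 − 38966.76)] = √[5419.65 × 1948.24] = 3249.4275
r = -3048.7 / 3249.4275 ≈ -0.938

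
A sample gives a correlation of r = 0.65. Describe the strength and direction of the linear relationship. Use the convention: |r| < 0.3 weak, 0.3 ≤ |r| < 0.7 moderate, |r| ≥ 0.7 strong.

r = 0.65 > 0 so the relationship is positive.
|r| = 0.65, which falls in the moderate range.

moderate positive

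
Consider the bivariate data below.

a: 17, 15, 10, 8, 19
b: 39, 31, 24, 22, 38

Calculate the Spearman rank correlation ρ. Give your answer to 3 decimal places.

Rank a: 4, 3, 2, 1, 5
Rank b: 5, 3, 2, 1, 4
d = rank(a) − rank(b): -1, 0, 0, 0, 1; Σd² = 2
ρ = 1 − 6Σd² / [n(n²−1)] = 1 − 6×2 / (5×24) = 1 − 12/120 ≈ 0.900

0.900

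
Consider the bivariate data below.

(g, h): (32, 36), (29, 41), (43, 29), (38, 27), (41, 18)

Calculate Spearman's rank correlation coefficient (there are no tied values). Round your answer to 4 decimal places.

Rank g: 2, 1, 5, 3, 4
Rank h: 4, 5, 3, 2, 1
d = rank(g) − rank(h): -2, -4, 2, 1, 3; Σd² = 34
ρ = 1 − 6Σd² / [n(n²−1)] = 1 − 6×34 / (5×24) = 1 − 204/120 ≈ -0.7000

-0.7000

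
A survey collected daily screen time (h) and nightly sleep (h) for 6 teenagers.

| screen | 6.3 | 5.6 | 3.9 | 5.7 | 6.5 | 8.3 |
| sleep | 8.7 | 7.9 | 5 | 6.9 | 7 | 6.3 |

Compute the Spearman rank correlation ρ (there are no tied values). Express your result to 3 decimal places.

Rank screen: 4, 2, 1, 3, 5, 6
Rank sleep: 6, 5, 1, 3, 4, 2
d = rank(screen) − rank(sleep): -2, -3, 0, 0, 1, 4; Σd² = 30
ρ = 1 − 6Σd² / [n(n²−1)] = 1 − 6×30 / (6×35) = 1 − 180/210 ≈ 0.143

0.143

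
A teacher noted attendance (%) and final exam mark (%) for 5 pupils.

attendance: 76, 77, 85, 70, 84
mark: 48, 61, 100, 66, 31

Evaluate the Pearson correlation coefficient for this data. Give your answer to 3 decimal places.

0.124

n = 5, Σx = 392, Σy = 306, Σx² = 30886, Σy² = 21342, Σxy = 24069
nΣxy − ΣxΣy = 120345 − 119952 = 393
nΣx² − (Σx)² = 154430 − 153664 = 766; nΣy² − (Σy)² = 106710 − 93636 = 13074
r = 393 / √(766 × 13074) = 393 / 3164.5986 ≈ 0.124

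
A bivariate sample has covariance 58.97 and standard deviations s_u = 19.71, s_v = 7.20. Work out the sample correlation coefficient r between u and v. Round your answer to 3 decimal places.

r = Cov(u,v) / (s_u · s_v) = 58.97 / (19.71 × 7.20)
  = 58.97 / 141.9120 ≈ 0.416

0.416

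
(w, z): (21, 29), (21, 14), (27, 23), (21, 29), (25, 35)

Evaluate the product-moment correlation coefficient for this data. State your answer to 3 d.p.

0.200

n = 5, Σw = 115, Σz = 130, Σw² = 2677, Σz² = 3632, Σwz = 3008
nΣwz − ΣwΣz = 15040 − 14950 = 90
nΣw² − (Σw)² = 13385 − 13225 = 160; nΣz² − (Σz)² = 18160 − 16900 = 1260
r = 90 / √(160 × 1260) = 90 / 448.9989 ≈ 0.200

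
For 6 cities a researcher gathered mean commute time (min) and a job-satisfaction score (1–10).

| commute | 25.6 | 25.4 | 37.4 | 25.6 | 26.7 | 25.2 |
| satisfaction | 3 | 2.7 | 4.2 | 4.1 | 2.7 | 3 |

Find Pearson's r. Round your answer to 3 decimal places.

n = 6, Σx = 165.9, Σy = 19.7, Σx² = 4702.57, Σy² = 67.03, Σxy = 555.11
nΣxy − ΣxΣy = 3330.66 − 3268.23 = 62.43
nΣx² − (Σx)² = 28215.42 − 27522.81 = 692.61; nΣy² − (Σy)² = 402.18 − 388.09 = 14.09
r = 62.43 / √(692.61 × 14.09) = 62.43 / 98.7870 ≈ 0.632

0.632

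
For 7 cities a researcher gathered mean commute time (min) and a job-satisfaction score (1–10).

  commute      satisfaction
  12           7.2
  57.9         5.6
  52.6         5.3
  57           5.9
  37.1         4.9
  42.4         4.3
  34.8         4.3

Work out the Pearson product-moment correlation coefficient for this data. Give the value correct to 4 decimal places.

-0.3498

n = 7, Σx = 293.8, Σy = 37.5, Σx² = 13897.38, Σy² = 207.09, Σxy = 1539.47
nΣxy − ΣxΣy = 10776.29 − 11017.5 = -241.21
nΣx² − (Σx)² = 97281.66 − 86318.44 = 10963.22; nΣy² − (Σy)² = 1449.63 − 1406.25 = 43.38
r = -241.21 / √(10963.22 × 43.38) = -241.21 / 689.6263 ≈ -0.3498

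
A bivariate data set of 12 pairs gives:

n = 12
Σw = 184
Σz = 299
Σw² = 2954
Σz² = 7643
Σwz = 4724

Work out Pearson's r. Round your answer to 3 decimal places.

0.871

r = (nΣwz − ΣwΣz) / √[(nΣw² − (Σw)²)(nΣz² − (Σz)²)]
Numerator: 12×4724 − 184×299 = 1672
Denominator: √[(35448 − 33856)(91716 − 89401)] = √[1592 × 2315] = 1919.7604
r = 1672 / 1919.7604 ≈ 0.871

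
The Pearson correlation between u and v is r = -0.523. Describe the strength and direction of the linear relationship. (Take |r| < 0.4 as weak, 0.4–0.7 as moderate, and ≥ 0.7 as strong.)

moderate negative

r = -0.523 < 0 so the relationship is negative.
|r| = 0.523, which falls in the moderate range.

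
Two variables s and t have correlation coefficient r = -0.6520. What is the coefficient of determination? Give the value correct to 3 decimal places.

0.425

r² = (-0.6520)² = 0.425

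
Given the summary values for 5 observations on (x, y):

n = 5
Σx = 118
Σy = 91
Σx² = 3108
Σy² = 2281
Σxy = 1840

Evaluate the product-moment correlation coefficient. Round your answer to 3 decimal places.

r = (nΣxy − ΣxΣy) / √[(nΣx² − (Σx)²)(nΣy² − (Σy)²)]
Numerator: 5×1840 − 118×91 = -1538
Denominator: √[(15540 − 13924)(11405 − 8281)] = √[1616 × 3124] = 2246.8609
r = -1538 / 2246.8609 ≈ -0.685

-0.685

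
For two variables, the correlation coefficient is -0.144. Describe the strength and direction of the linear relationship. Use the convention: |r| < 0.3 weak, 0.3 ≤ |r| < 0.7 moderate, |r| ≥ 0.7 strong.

r = -0.144 < 0 so the relationship is negative.
|r| = 0.144, which falls in the weak range.

weak negative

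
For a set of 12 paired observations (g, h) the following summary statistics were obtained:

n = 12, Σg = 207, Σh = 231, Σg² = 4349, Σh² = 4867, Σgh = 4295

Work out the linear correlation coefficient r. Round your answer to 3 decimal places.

0.542

r = (nΣgh − ΣgΣh) / √[(nΣg² − (Σg)²)(nΣh² − (Σh)²)]
Numerator: 12×4295 − 207×231 = 3723
Denominator: √[(52188 − 42849)(58404 − 53361)] = √[9339 × 5043] = 6862.6946
r = 3723 / 6862.6946 ≈ 0.542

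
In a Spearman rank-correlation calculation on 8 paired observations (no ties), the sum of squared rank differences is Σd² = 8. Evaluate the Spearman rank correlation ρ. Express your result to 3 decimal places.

ρ = 1 − 6Σd² / [n(n²−1)] = 1 − 6×8 / (8×63)
  = 1 − 48/504 = 1 − 0.0952 ≈ 0.905

0.905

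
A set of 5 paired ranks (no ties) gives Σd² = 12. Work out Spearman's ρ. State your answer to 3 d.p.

0.400

ρ = 1 − 6Σd² / [n(n²−1)] = 1 − 6×12 / (5×24)
  = 1 − 72/120 = 1 − 0.6000 ≈ 0.400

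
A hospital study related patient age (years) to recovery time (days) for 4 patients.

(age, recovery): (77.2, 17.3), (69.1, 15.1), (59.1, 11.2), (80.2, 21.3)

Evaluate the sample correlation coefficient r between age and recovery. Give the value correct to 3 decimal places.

0.964

n = 4, Σx = 285.6, Σy = 64.9, Σx² = 20659.5, Σy² = 1106.43, Σxy = 4749.15
nΣxy − ΣxΣy = 18996.6 − 18535.44 = 461.16
nΣx² − (Σx)² = 82638 − 81567.36 = 1070.64; nΣy² − (Σy)² = 4425.72 − 4212.01 = 213.71
r = 461.16 / √(1070.64 × 213.71) = 461.16 / 478.3372 ≈ 0.964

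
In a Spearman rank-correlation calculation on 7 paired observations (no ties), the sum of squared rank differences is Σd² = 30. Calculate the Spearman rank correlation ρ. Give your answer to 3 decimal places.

ρ = 1 − 6Σd² / [n(n²−1)] = 1 − 6×30 / (7×48)
  = 1 − 180/336 = 1 − 0.5357 ≈ 0.464

0.464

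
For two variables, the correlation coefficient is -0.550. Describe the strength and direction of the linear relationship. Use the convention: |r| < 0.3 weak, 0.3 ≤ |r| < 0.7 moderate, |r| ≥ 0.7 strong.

moderate negative

r = -0.550 < 0 so the relationship is negative.
|r| = 0.550, which falls in the moderate range.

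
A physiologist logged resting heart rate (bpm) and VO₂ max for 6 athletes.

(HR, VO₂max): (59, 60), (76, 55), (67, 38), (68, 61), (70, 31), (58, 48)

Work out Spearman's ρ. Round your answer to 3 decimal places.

Rank HR: 2, 6, 3, 4, 5, 1
Rank VO₂max: 5, 4, 2, 6, 1, 3
d = rank(HR) − rank(VO₂max): -3, 2, 1, -2, 4, -2; Σd² = 38
ρ = 1 − 6Σd² / [n(n²−1)] = 1 − 6×38 / (6×35) = 1 − 228/210 ≈ -0.086

-0.086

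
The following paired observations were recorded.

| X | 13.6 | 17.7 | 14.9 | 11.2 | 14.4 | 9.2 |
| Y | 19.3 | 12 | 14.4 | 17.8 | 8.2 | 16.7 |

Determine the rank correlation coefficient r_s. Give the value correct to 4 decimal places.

Rank X: 3, 6, 5, 2, 4, 1
Rank Y: 6, 2, 3, 5, 1, 4
d = rank(X) − rank(Y): -3, 4, 2, -3, 3, -3; Σd² = 56
ρ = 1 − 6Σd² / [n(n²−1)] = 1 − 6×56 / (6×35) = 1 − 336/210 ≈ -0.6000

-0.6000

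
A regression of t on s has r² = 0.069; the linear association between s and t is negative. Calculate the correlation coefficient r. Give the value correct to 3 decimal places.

-0.263

|r| = √0.069 = 0.263
The association is negative, so r = −0.263.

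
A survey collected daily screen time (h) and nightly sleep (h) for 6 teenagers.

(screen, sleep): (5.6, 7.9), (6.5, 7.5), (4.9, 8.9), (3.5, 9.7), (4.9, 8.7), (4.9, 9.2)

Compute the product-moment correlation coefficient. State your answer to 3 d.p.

-0.948

n = 6, Σx = 30.3, Σy = 51.9, Σx² = 157.89, Σy² = 452.29, Σxy = 258.26
nΣxy − ΣxΣy = 1549.56 − 1572.57 = -23.01
nΣx² − (Σx)² = 947.34 − 918.09 = 29.25; nΣy² − (Σy)² = 2713.74 − 2693.61 = 20.13
r = -23.01 / √(29.25 × 20.13) = -23.01 / 24.2653 ≈ -0.948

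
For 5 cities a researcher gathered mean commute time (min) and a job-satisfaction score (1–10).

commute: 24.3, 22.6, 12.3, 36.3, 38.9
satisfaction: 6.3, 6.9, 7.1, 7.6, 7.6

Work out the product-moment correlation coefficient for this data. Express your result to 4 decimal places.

n = 5, Σx = 134.4, Σy = 35.5, Σx² = 4083.44, Σy² = 253.23, Σxy = 967.88
nΣxy − ΣxΣy = 4839.4 − 4771.2 = 68.2
nΣx² − (Σx)² = 20417.2 − 18063.36 = 2353.84; nΣy² − (Σy)² = 1266.15 − 1260.25 = 5.9
r = 68.2 / √(2353.84 × 5.9) = 68.2 / 117.8459 ≈ 0.5787

0.5787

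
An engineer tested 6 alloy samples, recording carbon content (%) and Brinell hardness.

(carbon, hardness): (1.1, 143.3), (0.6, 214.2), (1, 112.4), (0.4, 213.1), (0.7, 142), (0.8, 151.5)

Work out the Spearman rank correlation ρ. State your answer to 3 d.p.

-0.657

Rank carbon: 6, 2, 5, 1, 3, 4
Rank hardness: 3, 6, 1, 5, 2, 4
d = rank(carbon) − rank(hardness): 3, -4, 4, -4, 1, 0; Σd² = 58
ρ = 1 − 6Σd² / [n(n²−1)] = 1 − 6×58 / (6×35) = 1 − 348/210 ≈ -0.657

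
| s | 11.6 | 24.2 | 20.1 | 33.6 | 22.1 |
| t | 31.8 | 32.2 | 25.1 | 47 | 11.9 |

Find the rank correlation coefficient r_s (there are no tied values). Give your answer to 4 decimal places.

0.6000

Rank s: 1, 4, 2, 5, 3
Rank t: 3, 4, 2, 5, 1
d = rank(s) − rank(t): -2, 0, 0, 0, 2; Σd² = 8
ρ = 1 − 6Σd² / [n(n²−1)] = 1 − 6×8 / (5×24) = 1 − 48/120 ≈ 0.6000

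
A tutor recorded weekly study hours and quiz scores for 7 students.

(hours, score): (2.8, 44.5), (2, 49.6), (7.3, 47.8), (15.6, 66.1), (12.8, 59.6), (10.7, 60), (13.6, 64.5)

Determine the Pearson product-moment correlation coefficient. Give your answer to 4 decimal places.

n = 7, Σx = 64.8, Σy = 392.1, Σx² = 771.78, Σy² = 22406.87, Σxy = 3885.98
nΣxy − ΣxΣy = 27201.86 − 25408.08 = 1793.78
nΣx² − (Σx)² = 5402.46 − 4199.04 = 1203.42; nΣy² − (Σy)² = 156848.09 − 153742.41 = 3105.68
r = 1793.78 / √(1203.42 × 3105.68) = 1793.78 / 1933.2453 ≈ 0.9279

0.9279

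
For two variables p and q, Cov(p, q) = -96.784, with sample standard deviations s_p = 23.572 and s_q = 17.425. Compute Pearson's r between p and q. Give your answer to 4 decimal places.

r = Cov(p,q) / (s_p · s_q) = -96.784 / (23.572 × 17.425)
  = -96.784 / 410.7421 ≈ -0.2356

-0.2356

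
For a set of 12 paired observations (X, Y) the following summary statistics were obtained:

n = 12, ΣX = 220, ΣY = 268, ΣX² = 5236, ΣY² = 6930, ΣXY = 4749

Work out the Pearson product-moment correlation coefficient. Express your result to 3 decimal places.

r = (nΣXY − ΣXΣY) / √[(nΣX² − (ΣX)²)(nΣY² − (ΣY)²)]
Numerator: 12×4749 − 220×268 = -1972
Denominator: √[(62832 − 48400)(83160 − 71824)] = √[14432 × 11336] = 12790.6666
r = -1972 / 12790.6666 ≈ -0.154

-0.154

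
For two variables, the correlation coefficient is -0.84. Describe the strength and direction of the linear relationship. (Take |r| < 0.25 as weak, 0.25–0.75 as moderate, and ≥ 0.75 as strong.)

strong negative

r = -0.84 < 0 so the relationship is negative.
|r| = 0.84, which falls in the strong range.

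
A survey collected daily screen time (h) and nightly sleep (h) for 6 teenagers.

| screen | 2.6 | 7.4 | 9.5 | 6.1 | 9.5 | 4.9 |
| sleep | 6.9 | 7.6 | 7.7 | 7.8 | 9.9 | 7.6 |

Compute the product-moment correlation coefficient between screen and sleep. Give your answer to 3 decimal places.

0.689

n = 6, Σx = 40, Σy = 47.5, Σx² = 303.24, Σy² = 381.27, Σxy = 326.2
nΣxy − ΣxΣy = 1957.2 − 1900 = 57.2
nΣx² − (Σx)² = 1819.44 − 1600 = 219.44; nΣy² − (Σy)² = 2287.62 − 2256.25 = 31.37
r = 57.2 / √(219.44 × 31.37) = 57.2 / 82.9689 ≈ 0.689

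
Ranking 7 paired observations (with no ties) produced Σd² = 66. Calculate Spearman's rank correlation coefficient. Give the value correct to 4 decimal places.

-0.1786

ρ = 1 − 6Σd² / [n(n²−1)] = 1 − 6×66 / (7×48)
  = 1 − 396/336 = 1 − 1.17857 ≈ -0.1786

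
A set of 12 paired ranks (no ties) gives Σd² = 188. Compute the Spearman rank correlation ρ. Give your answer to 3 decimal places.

ρ = 1 − 6Σd² / [n(n²−1)] = 1 − 6×188 / (12×143)
  = 1 − 1128/1716 = 1 − 0.6573 ≈ 0.343

0.343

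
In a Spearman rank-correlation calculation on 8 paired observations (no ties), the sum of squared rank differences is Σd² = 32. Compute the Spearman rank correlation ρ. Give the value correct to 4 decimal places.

0.6190

ρ = 1 − 6Σd² / [n(n²−1)] = 1 − 6×32 / (8×63)
  = 1 − 192/504 = 1 − 0.38095 ≈ 0.6190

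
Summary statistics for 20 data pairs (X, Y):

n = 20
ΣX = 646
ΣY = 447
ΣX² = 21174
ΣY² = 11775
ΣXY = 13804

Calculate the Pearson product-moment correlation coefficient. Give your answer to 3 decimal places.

-0.855

r = (nΣXY − ΣXΣY) / √[(nΣX² − (ΣX)²)(nΣY² − (ΣY)²)]
Numerator: 20×13804 − 646×447 = -12682
Denominator: √[(423480 − 417316)(235500 − 199809)] = √[6164 × 35691] = 14832.3742
r = -12682 / 14832.3742 ≈ -0.855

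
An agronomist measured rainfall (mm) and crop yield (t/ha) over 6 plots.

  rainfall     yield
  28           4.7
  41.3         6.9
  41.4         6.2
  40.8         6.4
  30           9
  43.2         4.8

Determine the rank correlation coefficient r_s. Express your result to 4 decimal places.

-0.0857

Rank rainfall: 1, 4, 5, 3, 2, 6
Rank yield: 1, 5, 3, 4, 6, 2
d = rank(rainfall) − rank(yield): 0, -1, 2, -1, -4, 4; Σd² = 38
ρ = 1 − 6Σd² / [n(n²−1)] = 1 − 6×38 / (6×35) = 1 − 228/210 ≈ -0.0857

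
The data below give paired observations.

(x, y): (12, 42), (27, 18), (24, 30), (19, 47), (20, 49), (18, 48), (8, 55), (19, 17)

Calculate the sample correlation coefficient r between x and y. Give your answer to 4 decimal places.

n = 8, Σx = 147, Σy = 306, Σx² = 2959, Σy² = 13216, Σxy = 5210
nΣxy − ΣxΣy = 41680 − 44982 = -3302
nΣx² − (Σx)² = 23672 − 21609 = 2063; nΣy² − (Σy)² = 105728 − 93636 = 12092
r = -3302 / √(2063 × 12092) = -3302 / 4994.5767 ≈ -0.6611

-0.6611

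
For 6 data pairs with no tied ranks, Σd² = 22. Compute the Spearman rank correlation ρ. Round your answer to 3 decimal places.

0.371

ρ = 1 − 6Σd² / [n(n²−1)] = 1 − 6×22 / (6×35)
  = 1 − 132/210 = 1 − 0.6286 ≈ 0.371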